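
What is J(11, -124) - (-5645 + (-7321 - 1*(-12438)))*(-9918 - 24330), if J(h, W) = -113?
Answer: -18083057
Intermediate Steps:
J(11, -124) - (-5645 + (-7321 - 1*(-12438)))*(-9918 - 24330) = -113 - (-5645 + (-7321 - 1*(-12438)))*(-9918 - 24330) = -113 - (-5645 + (-7321 + 12438))*(-34248) = -113 - (-5645 + 5117)*(-34248) = -113 - (-528)*(-34248) = -113 - 1*18082944 = -113 - 18082944 = -18083057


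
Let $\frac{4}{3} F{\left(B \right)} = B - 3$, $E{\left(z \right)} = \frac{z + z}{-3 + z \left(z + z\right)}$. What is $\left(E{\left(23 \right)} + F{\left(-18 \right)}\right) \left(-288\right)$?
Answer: $\frac{4772232}{1055} \approx 4523.4$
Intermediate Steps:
$E{\left(z \right)} = \frac{2 z}{-3 + 2 z^{2}}$ ($E{\left(z \right)} = \frac{2 z}{-3 + z 2 z} = \frac{2 z}{-3 + 2 z^{2}}$)
$F{\left(B \right)} = - \frac{9}{4} + \frac{3 B}{4}$ ($F{\left(B \right)} = \frac{3 \left(B - 3\right)}{4} = \frac{3 \left(-3 + B\right)}{4} = - \frac{9}{4} + \frac{3 B}{4}$)
$\left(E{\left(23 \right)} + F{\left(-18 \right)}\right) \left(-288\right) = \left(2 \cdot 23 \frac{1}{-3 + 2 \cdot 23^{2}} + \left(- \frac{9}{4} + \frac{3}{4} \left(-18\right)\right)\right) \left(-288\right) = \left(2 \cdot 23 \frac{1}{-3 + 2 \cdot 529} - \frac{63}{4}\right) \left(-288\right) = \left(2 \cdot 23 \frac{1}{-3 + 1058} - \frac{63}{4}\right) \left(-288\right) = \left(2 \cdot 23 \cdot \frac{1}{1055} - \frac{63}{4}\right) \left(-288\right) = \left(\frac{46}{1055} - \frac{63}{4}\right) \left(-288\right) = \left(- \frac{66281}{4220}\right) \left(-288\right) = \frac{4772232}{1055}$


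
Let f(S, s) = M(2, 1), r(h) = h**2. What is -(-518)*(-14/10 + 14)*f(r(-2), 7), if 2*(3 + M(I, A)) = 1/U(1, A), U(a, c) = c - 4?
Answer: -103341/5 ≈ -20668.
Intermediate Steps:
U(a, c) = -4 + c
M(I, A) = -3 + 1/(2*(-4 + A))
f(S, s) = -19/6 (f(S, s) = (25 - 6*1)/(2*(-4 + 1)) = (1/2)*(25 - 6)/(-3) = (1/2)*(-1/3)*19 = -19/6)
-(-518)*(-14/10 + 14)*f(r(-2), 7) = -(-518)*(-14/10 + 14)*(-19/6) = -(-518)*(-14*1/10 + 14)*(-19/6) = -(-518)*(-7/5 + 14)*(-19/6) = -(-518)*(63/5)*(-19/6) = -(-518)*(-399)/10 = -1*103341/5 = -103341/5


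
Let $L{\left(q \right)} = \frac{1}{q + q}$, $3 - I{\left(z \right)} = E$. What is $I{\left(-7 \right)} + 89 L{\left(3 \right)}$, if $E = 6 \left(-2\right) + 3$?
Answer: $\frac{161}{6} \approx 26.833$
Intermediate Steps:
$E = -9$ ($E = -12 + 3 = -9$)
$I{\left(z \right)} = 12$ ($I{\left(z \right)} = 3 - -9 = 3 + 9 = 12$)
$L{\left(q \right)} = \frac{1}{2 q}$
$I{\left(-7 \right)} + 89 L{\left(3 \right)} = 12 + 89 \frac{1}{2 \cdot 3} = 12 + 89 \cdot \frac{1}{2} \cdot \frac{1}{3} = 12 + 89 \cdot \frac{1}{6} = 12 + \frac{89}{6} = \frac{161}{6}$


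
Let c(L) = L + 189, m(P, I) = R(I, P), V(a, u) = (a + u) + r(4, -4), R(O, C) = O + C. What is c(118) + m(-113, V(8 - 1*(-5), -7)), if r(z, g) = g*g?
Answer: 216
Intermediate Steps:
R(O, C) = C + O
r(z, g) = g²
V(a, u) = 16 + a + u (V(a, u) = (a + u) + (-4)² = (a + u) + 16 = 16 + a + u)
m(P, I) = I + P (m(P, I) = P + I = I + P)
c(L) = 189 + L
c(118) + m(-113, V(8 - 1*(-5), -7)) = (189 + 118) + ((16 + (8 - 1*(-5)) - 7) - 113) = 307 + ((16 + (8 + 5) - 7) - 113) = 307 + ((16 + 13 - 7) - 113) = 307 + (22 - 113) = 307 - 91 = 216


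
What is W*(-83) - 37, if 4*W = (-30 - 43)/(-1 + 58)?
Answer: -2377/228 ≈ -10.425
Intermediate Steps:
W = -73/228 (W = ((-30 - 43)/(-1 + 58))/4 = (-73/57)/4 = (-73*1/57)/4 = (¼)*(-73/57) = -73/228 ≈ -0.32018)
W*(-83) - 37 = -73/228*(-83) - 37 = 6059/228 - 37 = -2377/228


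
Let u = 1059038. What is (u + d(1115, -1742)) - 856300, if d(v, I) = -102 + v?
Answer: 203751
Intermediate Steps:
(u + d(1115, -1742)) - 856300 = (1059038 + (-102 + 1115)) - 856300 = (1059038 + 1013) - 856300 = 1060051 - 856300 = 203751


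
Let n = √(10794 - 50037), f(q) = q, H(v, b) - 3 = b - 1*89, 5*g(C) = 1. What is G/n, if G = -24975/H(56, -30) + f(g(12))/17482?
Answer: -1091532433*I*√39243/198953376540 ≈ -1.0868*I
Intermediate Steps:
g(C) = ⅕ (g(C) = (⅕)*1 = ⅕)
H(v, b) = -86 + b (H(v, b) = 3 + (b - 1*89) = 3 + (b - 89) = 3 + (-89 + b) = -86 + b)
G = 1091532433/5069780 (G = -24975/(-86 - 30) + (⅕)/17482 = -24975/(-116) + (⅕)*(1/17482) = -24975*(-1/116) + 1/87410 = 24975/116 + 1/87410 = 1091532433/5069780 ≈ 215.30)
n = I*√39243 (n = √(-39243) = I*√39243 ≈ 198.1*I)
G/n = 1091532433/(5069780*((I*√39243))) = 1091532433*(-I*√39243/39243)/5069780 = -1091532433*I*√39243/198953376540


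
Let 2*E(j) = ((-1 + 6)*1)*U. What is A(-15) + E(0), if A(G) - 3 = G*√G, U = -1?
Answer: ½ - 15*I*√15 ≈ 0.5 - 58.095*I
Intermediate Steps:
A(G) = 3 + G^(3/2) (A(G) = 3 + G*√G = 3 + G^(3/2))
E(j) = -5/2 (E(j) = (((-1 + 6)*1)*(-1))/2 = ((5*1)*(-1))/2 = (5*(-1))/2 = (½)*(-5) = -5/2)
A(-15) + E(0) = (3 + (-15)^(3/2)) - 5/2 = (3 - 15*I*√15) - 5/2 = ½ - 15*I*√15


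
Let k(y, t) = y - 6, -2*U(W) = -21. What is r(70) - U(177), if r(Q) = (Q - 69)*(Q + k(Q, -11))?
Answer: 247/2 ≈ 123.50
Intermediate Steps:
U(W) = 21/2 (U(W) = -½*(-21) = 21/2)
k(y, t) = -6 + y
r(Q) = (-69 + Q)*(-6 + 2*Q) (r(Q) = (Q - 69)*(Q + (-6 + Q)) = (-69 + Q)*(-6 + 2*Q))
r(70) - U(177) = (414 - 144*70 + 2*70²) - 1*21/2 = (414 - 10080 + 2*4900) - 21/2 = (414 - 10080 + 9800) - 21/2 = 134 - 21/2 = 247/2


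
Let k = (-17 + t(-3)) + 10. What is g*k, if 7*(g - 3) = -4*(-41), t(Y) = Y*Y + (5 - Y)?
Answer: 1850/7 ≈ 264.29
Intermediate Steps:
t(Y) = 5 + Y² - Y (t(Y) = Y² + (5 - Y) = 5 + Y² - Y)
g = 185/7 (g = 3 + (-4*(-41))/7 = 3 + (⅐)*164 = 3 + 164/7 = 185/7 ≈ 26.429)
k = 10 (k = (-17 + (5 + (-3)² - 1*(-3))) + 10 = (-17 + (5 + 9 + 3)) + 10 = (-17 + 17) + 10 = 0 + 10 = 10)
g*k = (185/7)*10 = 1850/7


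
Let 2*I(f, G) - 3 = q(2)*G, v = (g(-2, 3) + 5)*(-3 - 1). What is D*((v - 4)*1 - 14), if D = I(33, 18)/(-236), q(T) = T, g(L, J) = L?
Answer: 585/236 ≈ 2.4788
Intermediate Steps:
v = -12 (v = (-2 + 5)*(-3 - 1) = 3*(-4) = -12)
I(f, G) = 3/2 + G (I(f, G) = 3/2 + (2*G)/2 = 3/2 + G)
D = -39/472 (D = (3/2 + 18)/(-236) = (39/2)*(-1/236) = -39/472 ≈ -0.082627)
D*((v - 4)*1 - 14) = -39*((-12 - 4)*1 - 14)/472 = -39*(-16*1 - 14)/472 = -39*(-16 - 14)/472 = -39/472*(-30) = 585/236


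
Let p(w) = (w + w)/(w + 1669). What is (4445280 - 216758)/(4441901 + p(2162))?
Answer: 16199467782/17016927055 ≈ 0.95196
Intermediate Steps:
p(w) = 2*w/(1669 + w) (p(w) = (2*w)/(1669 + w) = 2*w/(1669 + w))
(4445280 - 216758)/(4441901 + p(2162)) = (4445280 - 216758)/(4441901 + 2*2162/(1669 + 2162)) = 4228522/(4441901 + 2*2162/3831) = 4228522/(4441901 + 2*2162*(1/3831)) = 4228522/(4441901 + 4324/3831) = 4228522/(17016927055/3831) = 4228522*(3831/17016927055) = 16199467782/17016927055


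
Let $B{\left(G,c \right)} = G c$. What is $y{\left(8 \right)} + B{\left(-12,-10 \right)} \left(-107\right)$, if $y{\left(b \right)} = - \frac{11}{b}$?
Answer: $- \frac{102731}{8} \approx -12841.0$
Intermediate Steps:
$y{\left(8 \right)} + B{\left(-12,-10 \right)} \left(-107\right) = - \frac{11}{8} + \left(-12\right) \left(-10\right) \left(-107\right) = \left(-11\right) \frac{1}{8} + 120 \left(-107\right) = - \frac{11}{8} - 12840 = - \frac{102731}{8}$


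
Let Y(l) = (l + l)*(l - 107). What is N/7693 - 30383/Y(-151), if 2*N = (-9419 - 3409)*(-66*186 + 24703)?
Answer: -6210667051067/599407788 ≈ -10361.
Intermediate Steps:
Y(l) = 2*l*(-107 + l) (Y(l) = (2*l)*(-107 + l) = 2*l*(-107 + l))
N = -79706778 (N = ((-9419 - 3409)*(-66*186 + 24703))/2 = (-12828*(-12276 + 24703))/2 = (-12828*12427)/2 = (1/2)*(-159413556) = -79706778)
N/7693 - 30383/Y(-151) = -79706778/7693 - 30383*(-1/(302*(-107 - 151))) = -79706778*1/7693 - 30383/(2*(-151)*(-258)) = -79706778/7693 - 30383/77916 = -6210667051067/599407788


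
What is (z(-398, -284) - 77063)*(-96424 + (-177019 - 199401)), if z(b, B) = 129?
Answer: 36377780296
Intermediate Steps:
(z(-398, -284) - 77063)*(-96424 + (-177019 - 199401)) = (129 - 77063)*(-96424 + (-177019 - 199401)) = -76934*(-96424 - 376420) = -76934*(-472844) = 36377780296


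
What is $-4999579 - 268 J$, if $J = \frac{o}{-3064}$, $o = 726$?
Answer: $- \frac{1914814436}{383} \approx -4.9995 \cdot 10^{6}$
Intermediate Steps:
$J = - \frac{363}{1532}$ ($J = \frac{726}{-3064} = 726 \left(- \frac{1}{3064}\right) = - \frac{363}{1532} \approx -0.23695$)
$-4999579 - 268 J = -4999579 - - \frac{24321}{383} = -4999579 + \frac{24321}{383} = - \frac{1914814436}{383}$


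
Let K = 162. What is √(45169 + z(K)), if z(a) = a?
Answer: √45331 ≈ 212.91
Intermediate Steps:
√(45169 + z(K)) = √(45169 + 162) = √45331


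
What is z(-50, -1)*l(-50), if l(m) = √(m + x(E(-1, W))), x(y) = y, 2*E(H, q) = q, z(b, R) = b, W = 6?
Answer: -50*I*√47 ≈ -342.78*I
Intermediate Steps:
E(H, q) = q/2
l(m) = √(3 + m) (l(m) = √(m + (½)*6) = √(m + 3) = √(3 + m))
z(-50, -1)*l(-50) = -50*√(3 - 50) = -50*I*√47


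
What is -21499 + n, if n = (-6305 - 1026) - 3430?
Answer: -32260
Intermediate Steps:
n = -10761 (n = -7331 - 3430 = -10761)
-21499 + n = -21499 - 10761 = -32260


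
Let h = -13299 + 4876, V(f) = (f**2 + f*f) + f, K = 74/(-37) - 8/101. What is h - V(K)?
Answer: -85990013/10201 ≈ -8429.6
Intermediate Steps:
K = -210/101 (K = 74*(-1/37) - 8*1/101 = -2 - 8/101 = -210/101 ≈ -2.0792)
V(f) = f + 2*f**2 (V(f) = (f**2 + f**2) + f = 2*f**2 + f = f + 2*f**2)
h = -8423
h - V(K) = -8423 - (-210)*(1 + 2*(-210/101))/101 = -8423 - (-210)*(1 - 420/101)/101 = -8423 - (-210)*(-319)/(101*101) = -8423 - 1*66990/10201 = -8423 - 66990/10201 = -85990013/10201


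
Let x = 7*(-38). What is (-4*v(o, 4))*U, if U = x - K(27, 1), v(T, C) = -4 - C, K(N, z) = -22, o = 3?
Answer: -7808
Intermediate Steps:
x = -266
U = -244 (U = -266 - 1*(-22) = -266 + 22 = -244)
(-4*v(o, 4))*U = -4*(-4 - 1*4)*(-244) = -4*(-4 - 4)*(-244) = -4*(-8)*(-244) = 32*(-244) = -7808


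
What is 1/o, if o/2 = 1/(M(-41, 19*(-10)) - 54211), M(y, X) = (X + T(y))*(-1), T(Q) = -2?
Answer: -54019/2 ≈ -27010.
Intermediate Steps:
M(y, X) = 2 - X (M(y, X) = (X - 2)*(-1) = (-2 + X)*(-1) = 2 - X)
o = -2/54019 (o = 2/((2 - 19*(-10)) - 54211) = 2/((2 - 1*(-190)) - 54211) = 2/((2 + 190) - 54211) = 2/(192 - 54211) = 2/(-54019) = 2*(-1/54019) = -2/54019 ≈ -3.7024e-5)
1/o = 1/(-2/54019) = -54019/2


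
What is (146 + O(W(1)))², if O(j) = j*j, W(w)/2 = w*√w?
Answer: 22500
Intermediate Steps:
W(w) = 2*w^(3/2) (W(w) = 2*(w*√w) = 2*w^(3/2))
O(j) = j²
(146 + O(W(1)))² = (146 + (2*1^(3/2))²)² = (146 + (2*1)²)² = (146 + 2²)² = (146 + 4)² = 150² = 22500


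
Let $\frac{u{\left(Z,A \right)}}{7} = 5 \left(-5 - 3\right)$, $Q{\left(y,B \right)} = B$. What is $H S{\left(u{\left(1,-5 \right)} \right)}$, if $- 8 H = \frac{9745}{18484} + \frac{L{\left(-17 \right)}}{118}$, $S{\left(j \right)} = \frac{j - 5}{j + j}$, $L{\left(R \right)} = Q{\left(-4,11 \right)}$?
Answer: $- \frac{38567169}{977138176} \approx -0.03947$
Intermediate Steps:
$u{\left(Z,A \right)} = -280$ ($u{\left(Z,A \right)} = 7 \cdot 5 \left(-5 - 3\right) = 7 \cdot 5 \left(-8\right) = 7 \left(-40\right) = -280$)
$L{\left(R \right)} = 11$
$S{\left(j \right)} = \frac{-5 + j}{2 j}$
$H = - \frac{676617}{8724448}$ ($H = - \frac{\frac{9745}{18484} + \frac{11}{118}}{8} = \left(- \frac{1}{8}\right) \frac{676617}{1090556} = - \frac{676617}{8724448} \approx -0.077554$)
$H S{\left(u{\left(1,-5 \right)} \right)} = - \frac{676617 \frac{-5 - 280}{2 \left(-280\right)}}{8724448} = - \frac{676617 \cdot \frac{1}{2} \left(- \frac{1}{280}\right) \left(-285\right)}{8724448} = \left(- \frac{676617}{8724448}\right) \frac{57}{112} = - \frac{38567169}{977138176}$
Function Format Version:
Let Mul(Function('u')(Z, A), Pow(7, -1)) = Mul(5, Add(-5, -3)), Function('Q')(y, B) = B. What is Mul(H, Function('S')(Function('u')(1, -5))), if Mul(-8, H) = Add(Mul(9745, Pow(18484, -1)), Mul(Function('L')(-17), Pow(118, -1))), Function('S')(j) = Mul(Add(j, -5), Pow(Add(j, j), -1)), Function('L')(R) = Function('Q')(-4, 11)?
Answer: Rational(-38567169, 977138176) ≈ -0.039470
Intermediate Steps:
Function('u')(Z, A) = -280 (Function('u')(Z, A) = Mul(7, Mul(5, Add(-5, -3))) = Mul(7, Mul(5, -8)) = Mul(7, -40) = -280)
Function('L')(R) = 11
Function('S')(j) = Mul(Rational(1, 2), Pow(j, -1), Add(-5, j)) (Function('S')(j) = Mul(Add(-5, j), Pow(Mul(2, j), -1)) = Mul(Add(-5, j), Mul(Rational(1, 2), Pow(j, -1))) = Mul(Rational(1, 2), Pow(j, -1), Add(-5, j)))
H = Rational(-676617, 8724448) (H = Mul(Rational(-1, 8), Add(Mul(9745, Pow(18484, -1)), Mul(11, Pow(118, -1)))) = Mul(Rational(-1, 8), Add(Mul(9745, Rational(1, 18484)), Mul(11, Rational(1, 118)))) = Mul(Rational(-1, 8), Add(Rational(9745, 18484), Rational(11, 118))) = Mul(Rational(-1, 8), Rational(676617, 1090556)) = Rational(-676617, 8724448) ≈ -0.077554)
Mul(H, Function('S')(Function('u')(1, -5))) = Mul(Rational(-676617, 8724448), Mul(Rational(1, 2), Pow(-280, -1), Add(-5, -280))) = Mul(Rational(-676617, 8724448), Mul(Rational(1, 2), Rational(-1, 280), -285)) = Mul(Rational(-676617, 8724448), Rational(57, 112)) = Rational(-38567169, 977138176)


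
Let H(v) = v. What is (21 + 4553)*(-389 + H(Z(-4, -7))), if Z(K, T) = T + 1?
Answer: -1806730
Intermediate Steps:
Z(K, T) = 1 + T
(21 + 4553)*(-389 + H(Z(-4, -7))) = (21 + 4553)*(-389 + (1 - 7)) = 4574*(-389 - 6) = 4574*(-395) = -1806730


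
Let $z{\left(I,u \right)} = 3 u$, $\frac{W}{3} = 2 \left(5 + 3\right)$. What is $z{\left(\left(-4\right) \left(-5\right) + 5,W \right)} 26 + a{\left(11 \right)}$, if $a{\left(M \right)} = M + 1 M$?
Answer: $3766$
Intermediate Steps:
$a{\left(M \right)} = 2 M$ ($a{\left(M \right)} = M + M = 2 M$)
$W = 48$ ($W = 3 \cdot 2 \left(5 + 3\right) = 3 \cdot 2 \cdot 8 = 3 \cdot 16 = 48$)
$z{\left(\left(-4\right) \left(-5\right) + 5,W \right)} 26 + a{\left(11 \right)} = 3 \cdot 48 \cdot 26 + 2 \cdot 11 = 144 \cdot 26 + 22 = 3744 + 22 = 3766$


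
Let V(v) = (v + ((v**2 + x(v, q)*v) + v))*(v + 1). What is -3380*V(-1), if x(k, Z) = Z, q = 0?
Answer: 0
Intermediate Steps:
V(v) = (1 + v)*(v**2 + 2*v) (V(v) = (v + ((v**2 + 0*v) + v))*(v + 1) = (v + ((v**2 + 0) + v))*(1 + v) = (v + (v**2 + v))*(1 + v) = (v + (v + v**2))*(1 + v) = (v**2 + 2*v)*(1 + v) = (1 + v)*(v**2 + 2*v))
-3380*V(-1) = -(-3380)*(2 + (-1)**2 + 3*(-1)) = -(-3380)*(2 + 1 - 3) = -(-3380)*0 = -3380*0 = 0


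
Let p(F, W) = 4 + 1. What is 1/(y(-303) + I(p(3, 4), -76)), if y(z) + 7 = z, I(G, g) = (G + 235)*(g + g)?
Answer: -1/36790 ≈ -2.7181e-5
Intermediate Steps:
p(F, W) = 5
I(G, g) = 2*g*(235 + G) (I(G, g) = (235 + G)*(2*g) = 2*g*(235 + G))
y(z) = -7 + z
1/(y(-303) + I(p(3, 4), -76)) = 1/((-7 - 303) + 2*(-76)*(235 + 5)) = 1/(-310 + 2*(-76)*240) = 1/(-310 - 36480) = 1/(-36790) = -1/36790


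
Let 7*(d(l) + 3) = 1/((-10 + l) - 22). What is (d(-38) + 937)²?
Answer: 209451760281/240100 ≈ 8.7235e+5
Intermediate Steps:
d(l) = -3 + 1/(7*(-32 + l)) (d(l) = -3 + 1/(7*((-10 + l) - 22)) = -3 + 1/(7*(-32 + l)))
(d(-38) + 937)² = ((673 - 21*(-38))/(7*(-32 - 38)) + 937)² = ((⅐)*(673 + 798)/(-70) + 937)² = ((⅐)*(-1/70)*1471 + 937)² = (-1471/490 + 937)² = (457659/490)² = 209451760281/240100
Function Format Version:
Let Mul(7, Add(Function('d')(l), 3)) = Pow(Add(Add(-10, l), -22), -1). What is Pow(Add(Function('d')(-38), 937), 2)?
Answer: Rational(209451760281, 240100) ≈ 8.7235e+5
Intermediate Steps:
Function('d')(l) = Add(-3, Mul(Rational(1, 7), Pow(Add(-32, l), -1))) (Function('d')(l) = Add(-3, Mul(Rational(1, 7), Pow(Add(Add(-10, l), -22), -1))) = Add(-3, Mul(Rational(1, 7), Pow(Add(-32, l), -1))))
Pow(Add(Function('d')(-38), 937), 2) = Pow(Add(Mul(Rational(1, 7), Pow(Add(-32, -38), -1), Add(673, Mul(-21, -38))), 937), 2) = Pow(Add(Mul(Rational(1, 7), Pow(-70, -1), Add(673, 798)), 937), 2) = Pow(Add(Mul(Rational(1, 7), Rational(-1, 70), 1471), 937), 2) = Pow(Add(Rational(-1471, 490), 937), 2) = Pow(Rational(457659, 490), 2) = Rational(209451760281, 240100)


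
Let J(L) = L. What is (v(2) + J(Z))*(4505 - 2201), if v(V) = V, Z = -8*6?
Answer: -105984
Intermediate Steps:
Z = -48
(v(2) + J(Z))*(4505 - 2201) = (2 - 48)*(4505 - 2201) = -46*2304 = -105984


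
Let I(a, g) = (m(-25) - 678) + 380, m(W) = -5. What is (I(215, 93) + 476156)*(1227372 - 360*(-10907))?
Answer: 2452494969876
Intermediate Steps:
I(a, g) = -303 (I(a, g) = (-5 - 678) + 380 = -683 + 380 = -303)
(I(215, 93) + 476156)*(1227372 - 360*(-10907)) = (-303 + 476156)*(1227372 - 360*(-10907)) = 475853*(1227372 + 3926520) = 475853*5153892 = 2452494969876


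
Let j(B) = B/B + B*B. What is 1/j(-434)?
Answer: 1/188357 ≈ 5.3091e-6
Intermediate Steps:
j(B) = 1 + B²
1/j(-434) = 1/(1 + (-434)²) = 1/(1 + 188356) = 1/188357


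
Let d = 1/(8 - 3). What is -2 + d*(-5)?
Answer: -3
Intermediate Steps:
d = ⅕ (d = 1/5 = ⅕ ≈ 0.20000)
-2 + d*(-5) = -2 + (⅕)*(-5) = -2 - 1 = -3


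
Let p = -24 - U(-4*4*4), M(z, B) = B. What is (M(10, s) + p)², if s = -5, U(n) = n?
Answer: 1225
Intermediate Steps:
p = 40 (p = -24 - (-4*4)*4 = -24 - (-16)*4 = -24 - 1*(-64) = -24 + 64 = 40)
(M(10, s) + p)² = (-5 + 40)² = 35² = 1225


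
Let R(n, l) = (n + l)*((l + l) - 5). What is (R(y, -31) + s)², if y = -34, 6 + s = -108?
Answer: 17986081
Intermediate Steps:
s = -114 (s = -6 - 108 = -114)
R(n, l) = (-5 + 2*l)*(l + n) (R(n, l) = (l + n)*(2*l - 5) = (l + n)*(-5 + 2*l) = (-5 + 2*l)*(l + n))
(R(y, -31) + s)² = ((-5*(-31) - 5*(-34) + 2*(-31)² + 2*(-31)*(-34)) - 114)² = ((155 + 170 + 2*961 + 2108) - 114)² = ((155 + 170 + 1922 + 2108) - 114)² = (4355 - 114)² = 4241² = 17986081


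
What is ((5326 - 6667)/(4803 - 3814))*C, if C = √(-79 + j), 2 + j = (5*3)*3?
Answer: -8046*I/989 ≈ -8.1355*I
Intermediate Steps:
j = 43 (j = -2 + (5*3)*3 = -2 + 15*3 = -2 + 45 = 43)
C = 6*I (C = √(-79 + 43) = √(-36) = 6*I ≈ 6.0*I)
((5326 - 6667)/(4803 - 3814))*C = ((5326 - 6667)/(4803 - 3814))*(6*I) = (-1341/989)*(6*I) = (-1341*1/989)*(6*I) = -8046*I/989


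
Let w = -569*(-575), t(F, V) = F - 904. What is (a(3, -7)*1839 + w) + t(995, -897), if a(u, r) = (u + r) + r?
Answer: 307037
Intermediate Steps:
a(u, r) = u + 2*r (a(u, r) = (r + u) + r = u + 2*r)
t(F, V) = -904 + F
w = 327175
(a(3, -7)*1839 + w) + t(995, -897) = ((3 + 2*(-7))*1839 + 327175) + (-904 + 995) = ((3 - 14)*1839 + 327175) + 91 = (-11*1839 + 327175) + 91 = (-20229 + 327175) + 91 = 306946 + 91 = 307037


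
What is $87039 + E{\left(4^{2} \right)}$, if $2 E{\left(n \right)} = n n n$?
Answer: $89087$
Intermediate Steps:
$E{\left(n \right)} = \frac{n^{3}}{2}$ ($E{\left(n \right)} = \frac{n n n}{2} = \frac{n^{2} n}{2} = \frac{n^{3}}{2}$)
$87039 + E{\left(4^{2} \right)} = 87039 + \frac{\left(4^{2}\right)^{3}}{2} = 87039 + \frac{16^{3}}{2} = 87039 + \frac{1}{2} \cdot 4096 = 87039 + 2048 = 89087$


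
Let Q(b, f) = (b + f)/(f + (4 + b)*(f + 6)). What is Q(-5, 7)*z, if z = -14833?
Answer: 14833/3 ≈ 4944.3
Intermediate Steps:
Q(b, f) = (b + f)/(f + (4 + b)*(6 + f))
Q(-5, 7)*z = ((-5 + 7)/(24 + 5*7 + 6*(-5) - 5*7))*(-14833) = (2/(24 + 35 - 30 - 35))*(-14833) = (2/(-6))*(-14833) = -⅙*2*(-14833) = -⅓*(-14833) = 14833/3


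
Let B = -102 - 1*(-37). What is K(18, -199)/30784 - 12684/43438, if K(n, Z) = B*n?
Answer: -229359/695008 ≈ -0.33001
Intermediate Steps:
B = -65 (B = -102 + 37 = -65)
K(n, Z) = -65*n
K(18, -199)/30784 - 12684/43438 = -65*18/30784 - 12684/43438 = -1170*1/30784 - 12684*1/43438 = -45/1184 - 6342/21719 = -229359/695008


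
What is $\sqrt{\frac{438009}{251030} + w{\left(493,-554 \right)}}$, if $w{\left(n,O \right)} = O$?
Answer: $\frac{i \sqrt{205922747570}}{19310} \approx 23.5 i$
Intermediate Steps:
$\sqrt{\frac{438009}{251030} + w{\left(493,-554 \right)}} = \sqrt{\frac{438009}{251030} - 554} = \sqrt{438009 \cdot \frac{1}{251030} - 554} = \sqrt{\frac{33693}{19310} - 554} = \sqrt{- \frac{10664047}{19310}} = \frac{i \sqrt{205922747570}}{19310}$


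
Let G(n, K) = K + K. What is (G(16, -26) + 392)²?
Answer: 115600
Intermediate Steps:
G(n, K) = 2*K
(G(16, -26) + 392)² = (2*(-26) + 392)² = (-52 + 392)² = 340² = 115600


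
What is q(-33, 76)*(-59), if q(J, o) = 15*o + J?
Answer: -65313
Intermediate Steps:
q(J, o) = J + 15*o
q(-33, 76)*(-59) = (-33 + 15*76)*(-59) = (-33 + 1140)*(-59) = 1107*(-59) = -65313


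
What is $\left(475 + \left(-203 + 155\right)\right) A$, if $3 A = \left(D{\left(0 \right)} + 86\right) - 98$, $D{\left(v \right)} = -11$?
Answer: $- \frac{9821}{3} \approx -3273.7$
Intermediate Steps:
$A = - \frac{23}{3}$ ($A = \frac{\left(-11 + 86\right) - 98}{3} = \frac{75 - 98}{3} = \frac{1}{3} \left(-23\right) = - \frac{23}{3} \approx -7.6667$)
$\left(475 + \left(-203 + 155\right)\right) A = \left(475 + \left(-203 + 155\right)\right) \left(- \frac{23}{3}\right) = \left(475 - 48\right) \left(- \frac{23}{3}\right) = 427 \left(- \frac{23}{3}\right) = - \frac{9821}{3}$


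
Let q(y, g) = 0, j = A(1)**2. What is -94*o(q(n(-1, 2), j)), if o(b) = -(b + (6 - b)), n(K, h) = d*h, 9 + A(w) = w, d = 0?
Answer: 564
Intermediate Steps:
A(w) = -9 + w
n(K, h) = 0 (n(K, h) = 0*h = 0)
j = 64 (j = (-9 + 1)**2 = (-8)**2 = 64)
o(b) = -6 (o(b) = -1*6 = -6)
-94*o(q(n(-1, 2), j)) = -94*(-6) = 564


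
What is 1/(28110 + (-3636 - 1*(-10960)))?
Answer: 1/35434 ≈ 2.8221e-5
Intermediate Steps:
1/(28110 + (-3636 - 1*(-10960))) = 1/(28110 + (-3636 + 10960)) = 1/(28110 + 7324) = 1/35434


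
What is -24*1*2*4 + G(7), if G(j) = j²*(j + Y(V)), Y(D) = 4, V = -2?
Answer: 347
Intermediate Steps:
G(j) = j²*(4 + j) (G(j) = j²*(j + 4) = j²*(4 + j))
-24*1*2*4 + G(7) = -24*1*2*4 + 7²*(4 + 7) = -48*4 + 49*11 = -24*8 + 539 = -192 + 539 = 347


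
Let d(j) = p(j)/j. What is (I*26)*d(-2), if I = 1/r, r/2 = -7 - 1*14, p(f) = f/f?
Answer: 13/42 ≈ 0.30952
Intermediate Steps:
p(f) = 1
r = -42 (r = 2*(-7 - 1*14) = 2*(-7 - 14) = 2*(-21) = -42)
I = -1/42 (I = 1/(-42) = -1/42 ≈ -0.023810)
d(j) = 1/j
(I*26)*d(-2) = -1/42*26/(-2) = -13/21*(-½) = 13/42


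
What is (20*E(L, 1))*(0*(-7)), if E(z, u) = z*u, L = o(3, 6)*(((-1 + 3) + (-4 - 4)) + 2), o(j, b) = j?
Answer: 0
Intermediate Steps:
L = -12 (L = 3*(((-1 + 3) + (-4 - 4)) + 2) = 3*((2 - 8) + 2) = 3*(-6 + 2) = 3*(-4) = -12)
E(z, u) = u*z
(20*E(L, 1))*(0*(-7)) = (20*(1*(-12)))*(0*(-7)) = (20*(-12))*0 = -240*0 = 0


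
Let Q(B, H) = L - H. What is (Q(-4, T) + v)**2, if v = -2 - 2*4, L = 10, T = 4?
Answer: 16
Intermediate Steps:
Q(B, H) = 10 - H
v = -10 (v = -2 - 8 = -10)
(Q(-4, T) + v)**2 = ((10 - 1*4) - 10)**2 = ((10 - 4) - 10)**2 = (6 - 10)**2 = (-4)**2 = 16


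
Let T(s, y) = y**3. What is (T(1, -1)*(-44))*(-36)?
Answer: -1584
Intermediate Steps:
(T(1, -1)*(-44))*(-36) = ((-1)**3*(-44))*(-36) = -1*(-44)*(-36) = 44*(-36) = -1584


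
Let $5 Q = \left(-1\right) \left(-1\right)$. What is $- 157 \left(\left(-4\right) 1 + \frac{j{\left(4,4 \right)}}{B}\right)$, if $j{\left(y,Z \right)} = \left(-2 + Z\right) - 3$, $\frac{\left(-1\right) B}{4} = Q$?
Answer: $\frac{1727}{4} \approx 431.75$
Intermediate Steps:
$Q = \frac{1}{5}$ ($Q = \frac{\left(-1\right) \left(-1\right)}{5} = \frac{1}{5} \cdot 1 = \frac{1}{5} \approx 0.2$)
$B = - \frac{4}{5}$ ($B = \left(-4\right) \frac{1}{5} = - \frac{4}{5} \approx -0.8$)
$j{\left(y,Z \right)} = -5 + Z$
$- 157 \left(\left(-4\right) 1 + \frac{j{\left(4,4 \right)}}{B}\right) = - 157 \left(\left(-4\right) 1 + \frac{-5 + 4}{- \frac{4}{5}}\right) = - 157 \left(-4 - - \frac{5}{4}\right) = - 157 \left(-4 + \frac{5}{4}\right) = \left(-157\right) \left(- \frac{11}{4}\right) = \frac{1727}{4}$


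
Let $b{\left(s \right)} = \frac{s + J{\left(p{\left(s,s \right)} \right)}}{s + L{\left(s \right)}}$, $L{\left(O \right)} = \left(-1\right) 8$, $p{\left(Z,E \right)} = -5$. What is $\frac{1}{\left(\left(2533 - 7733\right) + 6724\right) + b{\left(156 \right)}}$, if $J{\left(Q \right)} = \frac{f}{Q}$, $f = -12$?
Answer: $\frac{185}{282138} \approx 0.00065571$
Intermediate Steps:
$L{\left(O \right)} = -8$
$J{\left(Q \right)} = - \frac{12}{Q}$
$b{\left(s \right)} = \frac{\frac{12}{5} + s}{-8 + s}$ ($b{\left(s \right)} = \frac{s - \frac{12}{-5}}{s - 8} = \frac{s - - \frac{12}{5}}{-8 + s} = \frac{s + \frac{12}{5}}{-8 + s} = \frac{\frac{12}{5} + s}{-8 + s}$)
$\frac{1}{\left(\left(2533 - 7733\right) + 6724\right) + b{\left(156 \right)}} = \frac{1}{\left(\left(2533 - 7733\right) + 6724\right) + \frac{\frac{12}{5} + 156}{-8 + 156}} = \frac{1}{\left(-5200 + 6724\right) + \frac{1}{148} \cdot \frac{792}{5}} = \frac{1}{1524 + \frac{1}{148} \cdot \frac{792}{5}} = \frac{1}{1524 + \frac{198}{185}} = \frac{1}{\frac{282138}{185}} = \frac{185}{282138}$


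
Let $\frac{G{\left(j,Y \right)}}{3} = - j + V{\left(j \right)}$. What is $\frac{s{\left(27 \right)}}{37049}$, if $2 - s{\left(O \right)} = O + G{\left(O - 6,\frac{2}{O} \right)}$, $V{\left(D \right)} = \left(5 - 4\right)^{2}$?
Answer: $\frac{35}{37049} \approx 0.00094469$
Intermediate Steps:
$V{\left(D \right)} = 1$ ($V{\left(D \right)} = 1^{2} = 1$)
$G{\left(j,Y \right)} = 3 - 3 j$ ($G{\left(j,Y \right)} = 3 \left(- j + 1\right) = 3 \left(1 - j\right) = 3 - 3 j$)
$s{\left(O \right)} = -19 + 2 O$ ($s{\left(O \right)} = 2 - \left(O - \left(-3 + 3 \left(O - 6\right)\right)\right) = 2 - \left(O - \left(-3 + 3 \left(-6 + O\right)\right)\right) = 2 - \left(O + \left(3 - \left(-18 + 3 O\right)\right)\right) = 2 - \left(O - \left(-21 + 3 O\right)\right) = 2 - \left(21 - 2 O\right) = 2 + \left(-21 + 2 O\right) = -19 + 2 O$)
$\frac{s{\left(27 \right)}}{37049} = \frac{-19 + 2 \cdot 27}{37049} = \left(-19 + 54\right) \frac{1}{37049} = 35 \cdot \frac{1}{37049} = \frac{35}{37049}$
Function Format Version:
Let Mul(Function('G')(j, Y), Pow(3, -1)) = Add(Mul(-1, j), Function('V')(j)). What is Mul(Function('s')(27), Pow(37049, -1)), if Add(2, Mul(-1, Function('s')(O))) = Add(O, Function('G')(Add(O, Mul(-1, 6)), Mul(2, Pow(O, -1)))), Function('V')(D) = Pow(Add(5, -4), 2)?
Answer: Rational(35, 37049) ≈ 0.00094469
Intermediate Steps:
Function('V')(D) = 1 (Function('V')(D) = Pow(1, 2) = 1)
Function('G')(j, Y) = Add(3, Mul(-3, j)) (Function('G')(j, Y) = Mul(3, Add(Mul(-1, j), 1)) = Mul(3, Add(1, Mul(-1, j))) = Add(3, Mul(-3, j)))
Function('s')(O) = Add(-19, Mul(2, O)) (Function('s')(O) = Add(2, Mul(-1, Add(O, Add(3, Mul(-3, Add(O, Mul(-1, 6))))))) = Add(2, Mul(-1, Add(O, Add(3, Mul(-3, Add(O, -6)))))) = Add(2, Mul(-1, Add(O, Add(3, Mul(-3, Add(-6, O)))))) = Add(2, Mul(-1, Add(O, Add(3, Add(18, Mul(-3, O)))))) = Add(2, Mul(-1, Add(O, Add(21, Mul(-3, O))))) = Add(2, Mul(-1, Add(21, Mul(-2, O)))) = Add(2, Add(-21, Mul(2, O))) = Add(-19, Mul(2, O)))
Mul(Function('s')(27), Pow(37049, -1)) = Mul(Add(-19, Mul(2, 27)), Pow(37049, -1)) = Mul(Add(-19, 54), Rational(1, 37049)) = Mul(35, Rational(1, 37049)) = Rational(35, 37049)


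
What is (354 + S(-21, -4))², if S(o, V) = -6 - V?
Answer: 123904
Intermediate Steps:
(354 + S(-21, -4))² = (354 + (-6 - 1*(-4)))² = (354 + (-6 + 4))² = (354 - 2)² = 352² = 123904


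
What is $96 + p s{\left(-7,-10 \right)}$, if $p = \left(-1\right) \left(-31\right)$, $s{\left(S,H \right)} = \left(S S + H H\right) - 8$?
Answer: $4467$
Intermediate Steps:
$s{\left(S,H \right)} = -8 + H^{2} + S^{2}$ ($s{\left(S,H \right)} = \left(S^{2} + H^{2}\right) - 8 = \left(H^{2} + S^{2}\right) - 8 = -8 + H^{2} + S^{2}$)
$p = 31$
$96 + p s{\left(-7,-10 \right)} = 96 + 31 \left(-8 + \left(-10\right)^{2} + \left(-7\right)^{2}\right) = 96 + 31 \left(-8 + 100 + 49\right) = 96 + 31 \cdot 141 = 96 + 4371 = 4467$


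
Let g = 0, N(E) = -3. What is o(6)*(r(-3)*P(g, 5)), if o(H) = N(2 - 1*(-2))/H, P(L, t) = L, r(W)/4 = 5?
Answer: 0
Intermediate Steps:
r(W) = 20 (r(W) = 4*5 = 20)
o(H) = -3/H
o(6)*(r(-3)*P(g, 5)) = (-3/6)*(20*0) = -3*⅙*0 = -½*0 = 0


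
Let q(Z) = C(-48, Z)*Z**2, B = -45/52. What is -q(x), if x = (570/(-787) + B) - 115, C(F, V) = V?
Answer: 108621117937983680875/68538442009024 ≈ 1.5848e+6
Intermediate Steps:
B = -45/52 (B = -45*1/52 = -45/52 ≈ -0.86539)
x = -4771315/40924 (x = (570/(-787) - 45/52) - 115 = (570*(-1/787) - 45/52) - 115 = (-570/787 - 45/52) - 115 = -65055/40924 - 115 = -4771315/40924 ≈ -116.59)
q(Z) = Z**3 (q(Z) = Z*Z**2 = Z**3)
-q(x) = -(-4771315/40924)**3 = -1*(-108621117937983680875/68538442009024) = 108621117937983680875/68538442009024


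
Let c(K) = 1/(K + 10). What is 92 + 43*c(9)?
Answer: 1791/19 ≈ 94.263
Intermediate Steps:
c(K) = 1/(10 + K)
92 + 43*c(9) = 92 + 43/(10 + 9) = 92 + 43/19 = 1791/19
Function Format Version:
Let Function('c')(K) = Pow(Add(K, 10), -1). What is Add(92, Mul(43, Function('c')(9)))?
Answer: Rational(1791, 19) ≈ 94.263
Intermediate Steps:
Function('c')(K) = Pow(Add(10, K), -1)
Add(92, Mul(43, Function('c')(9))) = Add(92, Mul(43, Pow(Add(10, 9), -1))) = Add(92, Mul(43, Pow(19, -1))) = Add(92, Mul(43, Rational(1, 19))) = Add(92, Rational(43, 19)) = Rational(1791, 19)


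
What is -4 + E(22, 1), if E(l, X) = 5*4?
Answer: 16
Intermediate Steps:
E(l, X) = 20
-4 + E(22, 1) = -4 + 20 = 16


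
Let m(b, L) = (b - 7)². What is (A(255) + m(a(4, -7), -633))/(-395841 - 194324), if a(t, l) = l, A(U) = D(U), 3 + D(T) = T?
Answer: -448/590165 ≈ -0.00075911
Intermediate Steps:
D(T) = -3 + T
A(U) = -3 + U
m(b, L) = (-7 + b)²
(A(255) + m(a(4, -7), -633))/(-395841 - 194324) = ((-3 + 255) + (-7 - 7)²)/(-395841 - 194324) = (252 + (-14)²)/(-590165) = (252 + 196)*(-1/590165) = 448*(-1/590165) = -448/590165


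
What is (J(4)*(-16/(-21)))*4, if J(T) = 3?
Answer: 64/7 ≈ 9.1429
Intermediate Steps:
(J(4)*(-16/(-21)))*4 = (3*(-16/(-21)))*4 = (3*(-16*(-1/21)))*4 = (3*(16/21))*4 = (16/7)*4 = 64/7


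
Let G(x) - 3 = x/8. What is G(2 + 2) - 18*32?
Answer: -1145/2 ≈ -572.50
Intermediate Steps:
G(x) = 3 + x/8
G(2 + 2) - 18*32 = (3 + (2 + 2)/8) - 18*32 = (3 + (⅛)*4) - 576 = (3 + ½) - 576 = 7/2 - 576 = -1145/2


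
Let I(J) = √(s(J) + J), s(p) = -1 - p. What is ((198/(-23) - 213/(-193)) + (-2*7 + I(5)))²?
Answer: 9093097800/19704721 - 190922*I/4439 ≈ 461.47 - 43.01*I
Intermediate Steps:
I(J) = I (I(J) = √((-1 - J) + J) = √(-1) = I)
((198/(-23) - 213/(-193)) + (-2*7 + I(5)))² = ((198/(-23) - 213/(-193)) + (-2*7 + I))² = ((198*(-1/23) - 213*(-1/193)) + (-14 + I))² = ((-198/23 + 213/193) + (-14 + I))² = (-33315/4439 + (-14 + I))² = (-95461/4439 + I)²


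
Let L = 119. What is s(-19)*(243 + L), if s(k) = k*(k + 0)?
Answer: 130682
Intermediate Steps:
s(k) = k² (s(k) = k*k = k²)
s(-19)*(243 + L) = (-19)²*(243 + 119) = 361*362 = 130682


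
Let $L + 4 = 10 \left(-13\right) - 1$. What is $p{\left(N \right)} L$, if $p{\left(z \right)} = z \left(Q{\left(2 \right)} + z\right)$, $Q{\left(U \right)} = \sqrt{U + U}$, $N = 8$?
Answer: $-10800$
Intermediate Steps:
$L = -135$ ($L = -4 + \left(10 \left(-13\right) - 1\right) = -4 - 131 = -135$)
$Q{\left(U \right)} = \sqrt{2} \sqrt{U}$ ($Q{\left(U \right)} = \sqrt{2 U} = \sqrt{2} \sqrt{U}$)
$p{\left(z \right)} = z \left(2 + z\right)$ ($p{\left(z \right)} = z \left(\sqrt{2} \sqrt{2} + z\right) = z \left(2 + z\right)$)
$p{\left(N \right)} L = 8 \left(2 + 8\right) \left(-135\right) = 8 \cdot 10 \left(-135\right) = 80 \left(-135\right) = -10800$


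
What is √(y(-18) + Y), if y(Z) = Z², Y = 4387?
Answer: √4711 ≈ 68.637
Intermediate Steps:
√(y(-18) + Y) = √((-18)² + 4387) = √(324 + 4387) = √4711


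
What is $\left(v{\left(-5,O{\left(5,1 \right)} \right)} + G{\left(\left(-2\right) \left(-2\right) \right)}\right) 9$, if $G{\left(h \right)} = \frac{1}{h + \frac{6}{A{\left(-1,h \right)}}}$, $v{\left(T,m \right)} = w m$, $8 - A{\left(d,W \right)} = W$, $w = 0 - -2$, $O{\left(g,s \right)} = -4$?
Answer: $- \frac{774}{11} \approx -70.364$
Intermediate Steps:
$w = 2$ ($w = 0 + 2 = 2$)
$A{\left(d,W \right)} = 8 - W$
$v{\left(T,m \right)} = 2 m$
$G{\left(h \right)} = \frac{1}{h + \frac{6}{8 - h}}$
$\left(v{\left(-5,O{\left(5,1 \right)} \right)} + G{\left(\left(-2\right) \left(-2\right) \right)}\right) 9 = \left(2 \left(-4\right) + \frac{-8 - -4}{-6 + \left(-2\right) \left(-2\right) \left(-8 - -4\right)}\right) 9 = \left(-8 + \frac{-8 + 4}{-6 + 4 \left(-8 + 4\right)}\right) 9 = \left(-8 + \frac{1}{-6 + 4 \left(-4\right)} \left(-4\right)\right) 9 = \left(-8 + \frac{1}{-6 - 16} \left(-4\right)\right) 9 = \left(-8 + \frac{1}{-22} \left(-4\right)\right) 9 = \left(-8 - - \frac{2}{11}\right) 9 = \left(-8 + \frac{2}{11}\right) 9 = \left(- \frac{86}{11}\right) 9 = - \frac{774}{11}$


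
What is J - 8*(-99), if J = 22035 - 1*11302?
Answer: 11525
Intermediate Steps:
J = 10733 (J = 22035 - 11302 = 10733)
J - 8*(-99) = 10733 - 8*(-99) = 10733 - 1*(-792) = 10733 + 792 = 11525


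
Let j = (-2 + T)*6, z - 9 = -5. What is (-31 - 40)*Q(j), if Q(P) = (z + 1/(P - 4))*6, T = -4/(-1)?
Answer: -7029/4 ≈ -1757.3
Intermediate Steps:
z = 4 (z = 9 - 5 = 4)
T = 4 (T = -4*(-1) = 4)
j = 12 (j = (-2 + 4)*6 = 2*6 = 12)
Q(P) = 24 + 6/(-4 + P) (Q(P) = (4 + 1/(P - 4))*6 = (4 + 1/(-4 + P))*6 = 24 + 6/(-4 + P))
(-31 - 40)*Q(j) = (-31 - 40)*(6*(-15 + 4*12)/(-4 + 12)) = -426*(-15 + 48)/8 = -426*33/8 = -71*99/4 = -7029/4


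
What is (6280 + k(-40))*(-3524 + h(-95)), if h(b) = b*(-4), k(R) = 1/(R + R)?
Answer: -197442807/10 ≈ -1.9744e+7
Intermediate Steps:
k(R) = 1/(2*R)
h(b) = -4*b
(6280 + k(-40))*(-3524 + h(-95)) = (6280 + (1/2)/(-40))*(-3524 - 4*(-95)) = (6280 + (1/2)*(-1/40))*(-3524 + 380) = (6280 - 1/80)*(-3144) = (502399/80)*(-3144) = -197442807/10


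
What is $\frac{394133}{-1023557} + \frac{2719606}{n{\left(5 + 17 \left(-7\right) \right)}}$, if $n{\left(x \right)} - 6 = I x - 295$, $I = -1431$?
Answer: $\frac{2719489170157}{166681139665} \approx 16.316$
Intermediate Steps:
$n{\left(x \right)} = -289 - 1431 x$ ($n{\left(x \right)} = 6 - \left(295 + 1431 x\right) = -289 - 1431 x$)
$\frac{394133}{-1023557} + \frac{2719606}{n{\left(5 + 17 \left(-7\right) \right)}} = \frac{394133}{-1023557} + \frac{2719606}{-289 - 1431 \left(5 + 17 \left(-7\right)\right)} = 394133 \left(- \frac{1}{1023557}\right) + \frac{2719606}{-289 - 1431 \left(5 - 119\right)} = - \frac{394133}{1023557} + \frac{2719606}{-289 - -163134} = - \frac{394133}{1023557} + \frac{2719606}{-289 + 163134} = - \frac{394133}{1023557} + \frac{2719606}{162845} = \frac{2719489170157}{166681139665}$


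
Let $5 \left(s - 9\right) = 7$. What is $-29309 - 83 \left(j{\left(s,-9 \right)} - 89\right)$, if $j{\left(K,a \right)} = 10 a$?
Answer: $-14452$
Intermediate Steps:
$s = \frac{52}{5}$ ($s = 9 + \frac{1}{5} \cdot 7 = 9 + \frac{7}{5} = \frac{52}{5} \approx 10.4$)
$-29309 - 83 \left(j{\left(s,-9 \right)} - 89\right) = -29309 - 83 \left(10 \left(-9\right) - 89\right) = -29309 - 83 \left(-90 - 89\right) = -29309 - -14857 = -29309 + 14857 = -14452$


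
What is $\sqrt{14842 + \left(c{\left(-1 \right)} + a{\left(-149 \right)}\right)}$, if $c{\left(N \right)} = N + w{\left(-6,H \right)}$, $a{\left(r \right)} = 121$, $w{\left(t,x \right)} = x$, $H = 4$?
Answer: $\sqrt{14966} \approx 122.34$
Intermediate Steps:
$c{\left(N \right)} = 4 + N$ ($c{\left(N \right)} = N + 4 = 4 + N$)
$\sqrt{14842 + \left(c{\left(-1 \right)} + a{\left(-149 \right)}\right)} = \sqrt{14842 + \left(\left(4 - 1\right) + 121\right)} = \sqrt{14842 + \left(3 + 121\right)} = \sqrt{14842 + 124} = \sqrt{14966}$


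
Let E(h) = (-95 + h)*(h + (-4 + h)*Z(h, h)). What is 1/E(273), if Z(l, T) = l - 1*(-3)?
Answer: 1/13264026 ≈ 7.5392e-8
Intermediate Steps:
Z(l, T) = 3 + l (Z(l, T) = l + 3 = 3 + l)
E(h) = (-95 + h)*(h + (-4 + h)*(3 + h))
1/E(273) = 1/(1140 + 273³ - 95*273² - 12*273) = 1/(1140 + 20346417 - 95*74529 - 3276) = 1/(1140 + 20346417 - 7080255 - 3276) = 1/13264026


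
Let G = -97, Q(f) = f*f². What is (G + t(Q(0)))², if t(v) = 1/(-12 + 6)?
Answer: 339889/36 ≈ 9441.4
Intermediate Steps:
Q(f) = f³
t(v) = -⅙ (t(v) = 1/(-6) = -⅙)
(G + t(Q(0)))² = (-97 - ⅙)² = (-583/6)² = 339889/36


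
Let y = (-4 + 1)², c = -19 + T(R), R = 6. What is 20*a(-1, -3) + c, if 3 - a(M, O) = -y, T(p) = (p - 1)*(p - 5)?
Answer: 226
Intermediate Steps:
T(p) = (-1 + p)*(-5 + p)
c = -14 (c = -19 + (5 + 6² - 6*6) = -19 + (5 + 36 - 36) = -19 + 5 = -14)
y = 9 (y = (-3)² = 9)
a(M, O) = 12 (a(M, O) = 3 - (-1)*9 = 3 - 1*(-9) = 3 + 9 = 12)
20*a(-1, -3) + c = 20*12 - 14 = 240 - 14 = 226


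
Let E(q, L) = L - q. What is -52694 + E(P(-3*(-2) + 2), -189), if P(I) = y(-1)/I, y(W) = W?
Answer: -423063/8 ≈ -52883.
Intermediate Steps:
P(I) = -1/I
-52694 + E(P(-3*(-2) + 2), -189) = -52694 + (-189 - (-1)/(-3*(-2) + 2)) = -52694 + (-189 - (-1)/(6 + 2)) = -52694 + (-189 - (-1)/8) = -52694 + (-189 - 1*(-⅛)) = -52694 + (-189 + ⅛) = -52694 - 1511/8 = -423063/8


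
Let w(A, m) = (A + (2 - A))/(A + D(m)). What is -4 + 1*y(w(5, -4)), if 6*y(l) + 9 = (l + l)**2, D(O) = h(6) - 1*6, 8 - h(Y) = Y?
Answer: -17/6 ≈ -2.8333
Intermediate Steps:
h(Y) = 8 - Y
D(O) = -4 (D(O) = (8 - 1*6) - 1*6 = (8 - 6) - 6 = 2 - 6 = -4)
w(A, m) = 2/(-4 + A) (w(A, m) = (A + (2 - A))/(A - 4) = 2/(-4 + A))
y(l) = -3/2 + 2*l**2/3 (y(l) = -3/2 + (l + l)**2/6 = -3/2 + (2*l)**2/6 = -3/2 + (4*l**2)/6 = -3/2 + 2*l**2/3)
-4 + 1*y(w(5, -4)) = -4 + 1*(-3/2 + 2*(2/(-4 + 5))**2/3) = -4 + 1*(-3/2 + 2*(2/1)**2/3) = -4 + 1*(-3/2 + 2*(2*1)**2/3) = -4 + 1*(-3/2 + (2/3)*2**2) = -4 + 1*(-3/2 + (2/3)*4) = -4 + 1*(-3/2 + 8/3) = -4 + 1*(7/6) = -4 + 7/6 = -17/6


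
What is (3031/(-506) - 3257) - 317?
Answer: -1811475/506 ≈ -3580.0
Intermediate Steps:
(3031/(-506) - 3257) - 317 = (3031*(-1/506) - 3257) - 317 = (-3031/506 - 3257) - 317 = -1651073/506 - 317 = -1811475/506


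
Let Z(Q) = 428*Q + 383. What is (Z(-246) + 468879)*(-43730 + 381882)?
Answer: 123078536048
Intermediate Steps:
Z(Q) = 383 + 428*Q
(Z(-246) + 468879)*(-43730 + 381882) = ((383 + 428*(-246)) + 468879)*(-43730 + 381882) = ((383 - 105288) + 468879)*338152 = (-104905 + 468879)*338152 = 363974*338152 = 123078536048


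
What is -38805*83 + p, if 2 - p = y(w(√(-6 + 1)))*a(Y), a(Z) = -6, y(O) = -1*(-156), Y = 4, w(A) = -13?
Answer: -3219877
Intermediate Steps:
y(O) = 156
p = 938 (p = 2 - 156*(-6) = 2 - 1*(-936) = 2 + 936 = 938)
-38805*83 + p = -38805*83 + 938 = -3220815 + 938 = -3219877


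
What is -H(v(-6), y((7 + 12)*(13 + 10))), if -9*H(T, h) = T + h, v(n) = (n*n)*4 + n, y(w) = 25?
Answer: 163/9 ≈ 18.111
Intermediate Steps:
v(n) = n + 4*n**2 (v(n) = n**2*4 + n = 4*n**2 + n = n + 4*n**2)
H(T, h) = -T/9 - h/9 (H(T, h) = -(T + h)/9 = -T/9 - h/9)
-H(v(-6), y((7 + 12)*(13 + 10))) = -(-(-2)*(1 + 4*(-6))/3 - 1/9*25) = -(-(-2)*(1 - 24)/3 - 25/9) = -(-(-2)*(-23)/3 - 25/9) = -(-1/9*138 - 25/9) = -(-46/3 - 25/9) = -1*(-163/9) = 163/9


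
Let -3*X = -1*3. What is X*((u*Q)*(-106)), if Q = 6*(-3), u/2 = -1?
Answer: -3816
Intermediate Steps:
u = -2 (u = 2*(-1) = -2)
Q = -18
X = 1 (X = -(-1)*3/3 = -1/3*(-3) = 1)
X*((u*Q)*(-106)) = 1*(-2*(-18)*(-106)) = 1*(36*(-106)) = 1*(-3816) = -3816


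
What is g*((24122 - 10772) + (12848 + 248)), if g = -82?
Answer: -2168572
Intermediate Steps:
g*((24122 - 10772) + (12848 + 248)) = -82*((24122 - 10772) + (12848 + 248)) = -82*(13350 + 13096) = -82*26446 = -2168572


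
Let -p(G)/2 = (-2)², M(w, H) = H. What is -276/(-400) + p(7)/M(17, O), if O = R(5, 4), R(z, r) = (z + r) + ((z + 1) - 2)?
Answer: 97/1300 ≈ 0.074615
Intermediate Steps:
R(z, r) = -1 + r + 2*z (R(z, r) = (r + z) + ((1 + z) - 2) = (r + z) + (-1 + z) = -1 + r + 2*z)
O = 13 (O = -1 + 4 + 2*5 = -1 + 4 + 10 = 13)
p(G) = -8 (p(G) = -2*(-2)² = -2*4 = -8)
-276/(-400) + p(7)/M(17, O) = -276/(-400) - 8/13 = -276*(-1/400) - 8*1/13 = 69/100 - 8/13 = 97/1300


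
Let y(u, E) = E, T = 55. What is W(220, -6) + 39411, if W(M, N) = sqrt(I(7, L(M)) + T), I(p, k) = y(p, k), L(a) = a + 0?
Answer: 39411 + 5*sqrt(11) ≈ 39428.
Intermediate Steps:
L(a) = a
I(p, k) = k
W(M, N) = sqrt(55 + M) (W(M, N) = sqrt(M + 55) = sqrt(55 + M))
W(220, -6) + 39411 = sqrt(55 + 220) + 39411 = sqrt(275) + 39411 = 5*sqrt(11) + 39411 = 39411 + 5*sqrt(11)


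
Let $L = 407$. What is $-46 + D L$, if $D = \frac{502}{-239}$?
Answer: $- \frac{215308}{239} \approx -900.87$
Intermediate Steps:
$D = - \frac{502}{239}$ ($D = 502 \left(- \frac{1}{239}\right) = - \frac{502}{239} \approx -2.1004$)
$-46 + D L = -46 - \frac{204314}{239} = - \frac{215308}{239}$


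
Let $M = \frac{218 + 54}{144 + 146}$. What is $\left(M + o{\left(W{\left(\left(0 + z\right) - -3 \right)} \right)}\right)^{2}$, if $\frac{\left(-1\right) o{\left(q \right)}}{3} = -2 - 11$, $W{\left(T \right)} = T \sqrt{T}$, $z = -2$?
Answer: $\frac{33535681}{21025} \approx 1595.0$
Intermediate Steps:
$W{\left(T \right)} = T^{\frac{3}{2}}$
$M = \frac{136}{145}$ ($M = \frac{272}{290} = 272 \cdot \frac{1}{290} = \frac{136}{145} \approx 0.93793$)
$o{\left(q \right)} = 39$ ($o{\left(q \right)} = - 3 \left(-2 - 11\right) = \left(-3\right) \left(-13\right) = 39$)
$\left(M + o{\left(W{\left(\left(0 + z\right) - -3 \right)} \right)}\right)^{2} = \left(\frac{136}{145} + 39\right)^{2} = \left(\frac{5791}{145}\right)^{2} = \frac{33535681}{21025}$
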